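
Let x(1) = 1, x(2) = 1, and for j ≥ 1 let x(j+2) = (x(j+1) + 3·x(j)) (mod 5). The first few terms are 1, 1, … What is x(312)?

0

x(1) = 1; x(2) = 1; x(3) = 4; x(4) = 2; x(5) = 4; x(6) = 0; x(7) = 2; x(8) = 2; x(9) = 3; x(10) = 4; x(11) = 3; x(12) = 0; x(13) = 4; x(14) = 4; x(15) = 1; x(16) = 3; x(17) = 1; x(18) = 0; x(19) = 3; x(20) = 3; x(21) = 2; x(22) = 1; x(23) = 2; x(24) = 0; x(25) = 1; x(26) = 1.
Since (x(25), x(26)) = (x(1), x(2)) = (1, 1) (two consecutive terms determine the rest), the sequence is periodic with period 24.
(312 - 1) mod 24 = 23, so x(312) = x(24) = 0.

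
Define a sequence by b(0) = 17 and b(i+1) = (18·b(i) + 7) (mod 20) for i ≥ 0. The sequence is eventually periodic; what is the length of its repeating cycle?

We have b(0) = 17; b(1) = 13; b(2) = 1; b(3) = 5; b(4) = 17.
The sequence repeats with period 4.

4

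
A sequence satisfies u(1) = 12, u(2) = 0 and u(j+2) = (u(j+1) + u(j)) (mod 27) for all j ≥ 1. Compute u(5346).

Computing terms: u(1) = 12, u(2) = 0, u(3) = 12, u(4) = 12, u(5) = 24, u(6) = 9, u(7) = 6, u(8) = 15, u(9) = 21, u(10) = 9, u(11) = 3, u(12) = 12, u(13) = 15, u(14) = 0, u(15) = 15, u(16) = 15, u(17) = 3, u(18) = 18, u(19) = 21, u(20) = 12, u(21) = 6, u(22) = 18, u(23) = 24, u(24) = 15, u(25) = 12, u(26) = 0.
The sequence repeats with period 24.
So u(5346) = u(1 + ((5346-1) mod 24)) = u(18) = 18.

18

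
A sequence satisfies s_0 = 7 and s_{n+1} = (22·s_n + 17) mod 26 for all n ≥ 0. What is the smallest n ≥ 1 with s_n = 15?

1

s_0 = 7,  s_1 = 15,  s_2 = 9,  s_3 = 7.
Since s_3 = s_0 = 7, the sequence is periodic with period 3.
The value 15 first appears (with n ≥ 1) at s_1.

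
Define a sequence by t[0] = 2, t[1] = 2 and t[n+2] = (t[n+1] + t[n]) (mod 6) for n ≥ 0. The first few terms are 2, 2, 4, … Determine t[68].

We have t[0] = 2, t[1] = 2, t[2] = 4, t[3] = 0, t[4] = 4, t[5] = 4, t[6] = 2, t[7] = 0, t[8] = 2, t[9] = 2.
The sequence repeats with period 8.
So t[68] = t[0 + ((68-0) mod 8)] = t[4] = 4.

4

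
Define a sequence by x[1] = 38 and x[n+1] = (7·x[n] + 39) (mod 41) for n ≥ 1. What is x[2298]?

37

x[1] = 38, x[2] = 18, x[3] = 1, x[4] = 5, x[5] = 33, x[6] = 24, x[7] = 2, x[8] = 12, x[9] = 0, x[10] = 39, x[11] = 25, x[12] = 9, x[13] = 20, x[14] = 15, x[15] = 21, x[16] = 22, x[17] = 29, x[18] = 37, x[19] = 11, x[20] = 34, x[21] = 31, x[22] = 10, x[23] = 27, x[24] = 23, x[25] = 36, x[26] = 4, x[27] = 26, x[28] = 16, x[29] = 28, x[30] = 30, x[31] = 3, x[32] = 19, x[33] = 8, x[34] = 13, x[35] = 7, x[36] = 6, x[37] = 40, x[38] = 32, x[39] = 17, x[40] = 35, x[41] = 38.
The sequence repeats with period 40.
So x[2298] = x[1 + ((2298-1) mod 40)] = x[18] = 37.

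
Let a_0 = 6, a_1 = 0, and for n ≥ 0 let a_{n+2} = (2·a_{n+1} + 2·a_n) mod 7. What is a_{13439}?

1

a_0 = 6,  a_1 = 0,  a_2 = 5,  a_3 = 3,  a_4 = 2,  a_5 = 3,  a_6 = 3,  a_7 = 5,  a_8 = 2,  a_9 = 0,  a_{10} = 4,  a_{11} = 1,  a_{12} = 3,  a_{13} = 1,  a_{14} = 1,  a_{15} = 4,  a_{16} = 3,  a_{17} = 0,  a_{18} = 6,  a_{19} = 5,  a_{20} = 1,  a_{21} = 5,  a_{22} = 5,  a_{23} = 6,  a_{24} = 1,  a_{25} = 0,  a_{26} = 2,  a_{27} = 4,  a_{28} = 5,  a_{29} = 4,  a_{30} = 4,  a_{31} = 2,  a_{32} = 5,  a_{33} = 0,  a_{34} = 3,  a_{35} = 6,  a_{36} = 4,  a_{37} = 6,  a_{38} = 6,  a_{39} = 3,  a_{40} = 4,  a_{41} = 0,  a_{42} = 1,  a_{43} = 2,  a_{44} = 6,  a_{45} = 2,  a_{46} = 2,  a_{47} = 1,  a_{48} = 6,  a_{49} = 0.
Since (a_{48}, a_{49}) = (a_0, a_1) = (6, 0) (two consecutive terms determine the rest), the sequence is periodic with period 48.
So a_{13439} = a_{0 + ((13439-0) mod 48)} = a_{47} = 1.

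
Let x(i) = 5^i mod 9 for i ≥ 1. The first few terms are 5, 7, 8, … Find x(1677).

We have x(1) = 5; x(2) = 7; x(3) = 8; x(4) = 4; x(5) = 2; x(6) = 1; x(7) = 5.
The sequence repeats with period 6.
So x(1677) = x(1 + ((1677-1) mod 6)) = x(3) = 8.

8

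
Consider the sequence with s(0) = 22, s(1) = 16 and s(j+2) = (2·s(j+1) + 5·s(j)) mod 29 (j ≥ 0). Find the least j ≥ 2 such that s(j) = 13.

8

Listing terms: s(0) = 22, s(1) = 16, s(2) = 26, s(3) = 16, s(4) = 17, s(5) = 27, s(6) = 23, s(7) = 7, s(8) = 13, s(9) = 3, s(10) = 13, s(11) = 12, s(12) = 2, s(13) = 6, s(14) = 22, s(15) = 16.
Since (s(14), s(15)) = (s(0), s(1)) = (22, 16) (two consecutive terms determine the rest), the sequence is periodic with period 14.
The value 13 first appears (with j ≥ 2) at s(8).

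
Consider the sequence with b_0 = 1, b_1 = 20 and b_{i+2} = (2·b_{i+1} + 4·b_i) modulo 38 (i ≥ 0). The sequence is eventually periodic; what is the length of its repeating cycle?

Computing terms: b_0 = 1, b_1 = 20, b_2 = 6, b_3 = 16, b_4 = 18, b_5 = 24, b_6 = 6, b_7 = 32, b_8 = 12, b_9 = 0, b_{10} = 10, b_{11} = 20, b_{12} = 4, b_{13} = 12, b_{14} = 2, b_{15} = 14, b_{16} = 36, b_{17} = 14, b_{18} = 20, b_{19} = 20, b_{20} = 6.
Since (b_{19}, b_{20}) = (b_1, b_2) = (20, 6) (two consecutive terms determine the rest), the sequence is eventually periodic: after a pre-period of length 1 it cycles with period 18.

18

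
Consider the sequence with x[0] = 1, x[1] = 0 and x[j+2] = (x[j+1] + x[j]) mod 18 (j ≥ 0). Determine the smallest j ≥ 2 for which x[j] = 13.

Listing terms: x[0] = 1, x[1] = 0, x[2] = 1, x[3] = 1, x[4] = 2, x[5] = 3, x[6] = 5, x[7] = 8, x[8] = 13, x[9] = 3, x[10] = 16, x[11] = 1, x[12] = 17, x[13] = 0, x[14] = 17, x[15] = 17, x[16] = 16, x[17] = 15, x[18] = 13, x[19] = 10, x[20] = 5, x[21] = 15, x[22] = 2, x[23] = 17, x[24] = 1, x[25] = 0.
The sequence repeats with period 24.
The value 13 first appears (with j ≥ 2) at x[8].

8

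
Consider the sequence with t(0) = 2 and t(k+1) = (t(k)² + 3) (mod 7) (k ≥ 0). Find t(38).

3

t(0) = 2; t(1) = 0; t(2) = 3; t(3) = 5; t(4) = 0.
Since t(4) = t(1) = 0, the sequence is eventually periodic: after a pre-period of length 1 it cycles with period 3.
For k ≥ 1, t(k) depends only on (k - 1) mod 3. (38 - 1) mod 3 = 1, so t(38) = t(2) = 3.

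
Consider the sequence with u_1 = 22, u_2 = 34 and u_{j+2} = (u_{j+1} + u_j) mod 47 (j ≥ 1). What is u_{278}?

Listing terms: u_1 = 22,  u_2 = 34,  u_3 = 9,  u_4 = 43,  u_5 = 5,  u_6 = 1,  u_7 = 6,  u_8 = 7,  u_9 = 13,  u_{10} = 20,  u_{11} = 33,  u_{12} = 6,  u_{13} = 39,  u_{14} = 45,  u_{15} = 37,  u_{16} = 35,  u_{17} = 25,  u_{18} = 13,  u_{19} = 38,  u_{20} = 4,  u_{21} = 42,  u_{22} = 46,  u_{23} = 41,  u_{24} = 40,  u_{25} = 34,  u_{26} = 27,  u_{27} = 14,  u_{28} = 41,  u_{29} = 8,  u_{30} = 2,  u_{31} = 10,  u_{32} = 12,  u_{33} = 22,  u_{34} = 34.
Since (u_{33}, u_{34}) = (u_1, u_2) = (22, 34) (two consecutive terms determine the rest), the sequence is periodic with period 32.
So u_{278} = u_{1 + ((278-1) mod 32)} = u_{22} = 46.

46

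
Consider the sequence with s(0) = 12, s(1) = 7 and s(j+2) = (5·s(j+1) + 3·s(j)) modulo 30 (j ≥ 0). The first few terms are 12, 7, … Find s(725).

13

We have s(0) = 12, s(1) = 7, s(2) = 11, s(3) = 16, s(4) = 23, s(5) = 13, s(6) = 14, s(7) = 19, s(8) = 17, s(9) = 22, s(10) = 11, s(11) = 1, s(12) = 8, s(13) = 13, s(14) = 29, s(15) = 4, s(16) = 17, s(17) = 7, s(18) = 26, s(19) = 1, s(20) = 23, s(21) = 28, s(22) = 29, s(23) = 19, s(24) = 2, s(25) = 7, s(26) = 11.
Since (s(25), s(26)) = (s(1), s(2)) = (7, 11) (two consecutive terms determine the rest), the sequence is eventually periodic: after a pre-period of length 1 it cycles with period 24.
For j ≥ 1, s(j) depends only on (j - 1) mod 24. (725 - 1) mod 24 = 4, so s(725) = s(5) = 13.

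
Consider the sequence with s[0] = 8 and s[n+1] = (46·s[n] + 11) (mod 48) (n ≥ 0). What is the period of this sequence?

3

Listing terms: s[0] = 8; s[1] = 43; s[2] = 21; s[3] = 17; s[4] = 25; s[5] = 9; s[6] = 41; s[7] = 25.
Since s[7] = s[4] = 25, the sequence is eventually periodic: after a pre-period of length 4 it cycles with period 3.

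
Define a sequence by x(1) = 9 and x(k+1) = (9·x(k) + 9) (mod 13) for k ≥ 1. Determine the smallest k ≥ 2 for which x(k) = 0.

x(1) = 9; x(2) = 12; x(3) = 0; x(4) = 9.
Since x(4) = x(1) = 9, the sequence is periodic with period 3.
The value 0 first appears (with k ≥ 2) at x(3).

3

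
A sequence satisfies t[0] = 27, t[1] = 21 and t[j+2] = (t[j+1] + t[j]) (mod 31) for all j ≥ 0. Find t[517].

We have t[0] = 27, t[1] = 21, t[2] = 17, t[3] = 7, t[4] = 24, t[5] = 0, t[6] = 24, t[7] = 24, t[8] = 17, t[9] = 10, t[10] = 27, t[11] = 6, t[12] = 2, t[13] = 8, t[14] = 10, t[15] = 18, t[16] = 28, t[17] = 15, t[18] = 12, t[19] = 27, t[20] = 8, t[21] = 4, t[22] = 12, t[23] = 16, t[24] = 28, t[25] = 13, t[26] = 10, t[27] = 23, t[28] = 2, t[29] = 25, t[30] = 27, t[31] = 21.
The sequence repeats with period 30.
So t[517] = t[0 + ((517-0) mod 30)] = t[7] = 24.

24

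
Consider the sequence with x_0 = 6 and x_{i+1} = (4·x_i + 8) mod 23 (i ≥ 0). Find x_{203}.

Listing terms: x_0 = 6,  x_1 = 9,  x_2 = 21,  x_3 = 0,  x_4 = 8,  x_5 = 17,  x_6 = 7,  x_7 = 13,  x_8 = 14,  x_9 = 18,  x_{10} = 11,  x_{11} = 6.
The sequence repeats with period 11.
(203 - 0) mod 11 = 5, so x_{203} = x_5 = 17.

17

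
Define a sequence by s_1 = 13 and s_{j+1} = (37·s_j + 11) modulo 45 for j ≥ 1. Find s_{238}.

Computing terms: s_1 = 13, s_2 = 42, s_3 = 35, s_4 = 1, s_5 = 3, s_6 = 32, s_7 = 25, s_8 = 36, s_9 = 38, s_{10} = 22, s_{11} = 15, s_{12} = 26, s_{13} = 28, s_{14} = 12, s_{15} = 5, s_{16} = 16, s_{17} = 18, s_{18} = 2, s_{19} = 40, s_{20} = 6, s_{21} = 8, s_{22} = 37, s_{23} = 30, s_{24} = 41, s_{25} = 43, s_{26} = 27, s_{27} = 20, s_{28} = 31, s_{29} = 33, s_{30} = 17, s_{31} = 10, s_{32} = 21, s_{33} = 23, s_{34} = 7, s_{35} = 0, s_{36} = 11, s_{37} = 13.
Since s_{37} = s_1 = 13, the sequence is periodic with period 36.
(238 - 1) mod 36 = 21, so s_{238} = s_{22} = 37.

37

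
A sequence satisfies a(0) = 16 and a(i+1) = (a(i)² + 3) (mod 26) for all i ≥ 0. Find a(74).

Computing terms: a(0) = 16; a(1) = 25; a(2) = 4; a(3) = 19; a(4) = 0; a(5) = 3; a(6) = 12; a(7) = 17; a(8) = 6; a(9) = 13; a(10) = 16.
The sequence repeats with period 10.
(74 - 0) mod 10 = 4, so a(74) = a(4) = 0.

0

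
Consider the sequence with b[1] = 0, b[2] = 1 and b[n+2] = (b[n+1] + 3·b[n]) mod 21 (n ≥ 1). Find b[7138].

Listing terms: b[1] = 0, b[2] = 1, b[3] = 1, b[4] = 4, b[5] = 7, b[6] = 19, b[7] = 19, b[8] = 13, b[9] = 7, b[10] = 4, b[11] = 4, b[12] = 16, b[13] = 7, b[14] = 13, b[15] = 13, b[16] = 10, b[17] = 7, b[18] = 16, b[19] = 16, b[20] = 1, b[21] = 7, b[22] = 10, b[23] = 10, b[24] = 19, b[25] = 7, b[26] = 1, b[27] = 1.
Since (b[26], b[27]) = (b[2], b[3]) = (1, 1) (two consecutive terms determine the rest), the sequence is eventually periodic: after a pre-period of length 1 it cycles with period 24.
For n ≥ 2, b[n] depends only on (n - 2) mod 24. (7138 - 2) mod 24 = 8, so b[7138] = b[10] = 4.

4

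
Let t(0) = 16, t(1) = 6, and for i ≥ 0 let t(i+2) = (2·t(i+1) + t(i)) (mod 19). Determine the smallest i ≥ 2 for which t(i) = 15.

14

We have t(0) = 16; t(1) = 6; t(2) = 9; t(3) = 5; t(4) = 0; t(5) = 5; t(6) = 10; t(7) = 6; t(8) = 3; t(9) = 12; t(10) = 8; t(11) = 9; t(12) = 7; t(13) = 4; t(14) = 15; t(15) = 15; t(16) = 7; t(17) = 10; t(18) = 8; t(19) = 7; t(20) = 3; t(21) = 13; t(22) = 10; t(23) = 14; t(24) = 0; t(25) = 14; t(26) = 9; t(27) = 13; t(28) = 16; t(29) = 7; t(30) = 11; t(31) = 10; t(32) = 12; t(33) = 15; t(34) = 4; t(35) = 4; t(36) = 12; t(37) = 9; t(38) = 11; t(39) = 12; t(40) = 16; t(41) = 6.
Since (t(40), t(41)) = (t(0), t(1)) = (16, 6) (two consecutive terms determine the rest), the sequence is periodic with period 40.
The value 15 first appears (with i ≥ 2) at t(14).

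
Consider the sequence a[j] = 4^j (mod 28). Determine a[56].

16

Listing terms: a[1] = 4,  a[2] = 16,  a[3] = 8,  a[4] = 4.
Since a[4] = a[1] = 4, the sequence is periodic with period 3.
(56 - 1) mod 3 = 1, so a[56] = a[2] = 16.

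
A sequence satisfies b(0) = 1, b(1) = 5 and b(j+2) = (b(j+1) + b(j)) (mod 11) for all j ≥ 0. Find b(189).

Listing terms: b(0) = 1,  b(1) = 5,  b(2) = 6,  b(3) = 0,  b(4) = 6,  b(5) = 6,  b(6) = 1,  b(7) = 7,  b(8) = 8,  b(9) = 4,  b(10) = 1,  b(11) = 5.
Since (b(10), b(11)) = (b(0), b(1)) = (1, 5) (two consecutive terms determine the rest), the sequence is periodic with period 10.
So b(189) = b(0 + ((189-0) mod 10)) = b(9) = 4.

4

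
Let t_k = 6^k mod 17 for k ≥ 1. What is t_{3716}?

4

We have t_1 = 6; t_2 = 2; t_3 = 12; t_4 = 4; t_5 = 7; t_6 = 8; t_7 = 14; t_8 = 16; t_9 = 11; t_{10} = 15; t_{11} = 5; t_{12} = 13; t_{13} = 10; t_{14} = 9; t_{15} = 3; t_{16} = 1; t_{17} = 6.
The sequence repeats with period 16.
(3716 - 1) mod 16 = 3, so t_{3716} = t_4 = 4.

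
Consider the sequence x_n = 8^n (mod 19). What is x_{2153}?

12

x_1 = 8,  x_2 = 7,  x_3 = 18,  x_4 = 11,  x_5 = 12,  x_6 = 1,  x_7 = 8.
The sequence repeats with period 6.
(2153 - 1) mod 6 = 4, so x_{2153} = x_5 = 12.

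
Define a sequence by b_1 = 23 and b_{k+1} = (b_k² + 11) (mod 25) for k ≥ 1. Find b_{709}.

We have b_1 = 23; b_2 = 15; b_3 = 11; b_4 = 7; b_5 = 10; b_6 = 11.
Since b_6 = b_3 = 11, the sequence is eventually periodic: after a pre-period of length 2 it cycles with period 3.
For k ≥ 3, b_k depends only on (k - 3) mod 3. (709 - 3) mod 3 = 1, so b_{709} = b_4 = 7.

7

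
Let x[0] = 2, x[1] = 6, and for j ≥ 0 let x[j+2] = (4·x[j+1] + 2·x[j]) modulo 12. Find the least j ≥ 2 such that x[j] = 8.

5

Computing terms: x[0] = 2; x[1] = 6; x[2] = 4; x[3] = 4; x[4] = 0; x[5] = 8; x[6] = 8; x[7] = 0; x[8] = 4; x[9] = 4.
Since (x[8], x[9]) = (x[2], x[3]) = (4, 4) (two consecutive terms determine the rest), the sequence is eventually periodic: after a pre-period of length 2 it cycles with period 6.
The value 8 first appears (with j ≥ 2) at x[5].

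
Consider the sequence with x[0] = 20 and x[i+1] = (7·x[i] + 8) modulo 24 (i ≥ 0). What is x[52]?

x[0] = 20, x[1] = 4, x[2] = 12, x[3] = 20.
Since x[3] = x[0] = 20, the sequence is periodic with period 3.
(52 - 0) mod 3 = 1, so x[52] = x[1] = 4.

4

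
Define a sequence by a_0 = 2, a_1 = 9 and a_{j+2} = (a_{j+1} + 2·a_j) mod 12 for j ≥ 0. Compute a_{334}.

9

a_0 = 2,  a_1 = 9,  a_2 = 1,  a_3 = 7,  a_4 = 9,  a_5 = 11,  a_6 = 5,  a_7 = 3,  a_8 = 1,  a_9 = 7.
Since (a_8, a_9) = (a_2, a_3) = (1, 7) (two consecutive terms determine the rest), the sequence is eventually periodic: after a pre-period of length 2 it cycles with period 6.
For j ≥ 2, a_j depends only on (j - 2) mod 6. (334 - 2) mod 6 = 2, so a_{334} = a_4 = 9.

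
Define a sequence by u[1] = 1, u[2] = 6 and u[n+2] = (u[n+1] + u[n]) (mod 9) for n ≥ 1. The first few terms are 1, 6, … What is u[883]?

1

u[1] = 1, u[2] = 6, u[3] = 7, u[4] = 4, u[5] = 2, u[6] = 6, u[7] = 8, u[8] = 5, u[9] = 4, u[10] = 0, u[11] = 4, u[12] = 4, u[13] = 8, u[14] = 3, u[15] = 2, u[16] = 5, u[17] = 7, u[18] = 3, u[19] = 1, u[20] = 4, u[21] = 5, u[22] = 0, u[23] = 5, u[24] = 5, u[25] = 1, u[26] = 6.
Since (u[25], u[26]) = (u[1], u[2]) = (1, 6) (two consecutive terms determine the rest), the sequence is periodic with period 24.
(883 - 1) mod 24 = 18, so u[883] = u[19] = 1.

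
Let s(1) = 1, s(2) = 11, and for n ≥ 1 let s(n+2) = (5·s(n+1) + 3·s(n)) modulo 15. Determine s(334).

14

Listing terms: s(1) = 1,  s(2) = 11,  s(3) = 13,  s(4) = 8,  s(5) = 4,  s(6) = 14,  s(7) = 7,  s(8) = 2,  s(9) = 1,  s(10) = 11.
The sequence repeats with period 8.
(334 - 1) mod 8 = 5, so s(334) = s(6) = 14.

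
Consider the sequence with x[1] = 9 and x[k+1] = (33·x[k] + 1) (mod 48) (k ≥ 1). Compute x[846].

22

x[1] = 9,  x[2] = 10,  x[3] = 43,  x[4] = 28,  x[5] = 13,  x[6] = 46,  x[7] = 31,  x[8] = 16,  x[9] = 1,  x[10] = 34,  x[11] = 19,  x[12] = 4,  x[13] = 37,  x[14] = 22,  x[15] = 7,  x[16] = 40,  x[17] = 25,  x[18] = 10.
Since x[18] = x[2] = 10, the sequence is eventually periodic: after a pre-period of length 1 it cycles with period 16.
For k ≥ 2, x[k] depends only on (k - 2) mod 16. (846 - 2) mod 16 = 12, so x[846] = x[14] = 22.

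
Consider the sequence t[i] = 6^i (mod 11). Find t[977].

We have t[0] = 1; t[1] = 6; t[2] = 3; t[3] = 7; t[4] = 9; t[5] = 10; t[6] = 5; t[7] = 8; t[8] = 4; t[9] = 2; t[10] = 1.
Since t[10] = t[0] = 1, the sequence is periodic with period 10.
So t[977] = t[0 + ((977-0) mod 10)] = t[7] = 8.

8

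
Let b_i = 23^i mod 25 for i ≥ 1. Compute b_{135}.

7

b_1 = 23; b_2 = 4; b_3 = 17; b_4 = 16; b_5 = 18; b_6 = 14; b_7 = 22; b_8 = 6; b_9 = 13; b_{10} = 24; b_{11} = 2; b_{12} = 21; b_{13} = 8; b_{14} = 9; b_{15} = 7; b_{16} = 11; b_{17} = 3; b_{18} = 19; b_{19} = 12; b_{20} = 1; b_{21} = 23.
The sequence repeats with period 20.
(135 - 1) mod 20 = 14, so b_{135} = b_{15} = 7.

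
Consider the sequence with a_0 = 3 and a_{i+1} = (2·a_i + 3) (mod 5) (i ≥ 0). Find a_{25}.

Listing terms: a_0 = 3,  a_1 = 4,  a_2 = 1,  a_3 = 0,  a_4 = 3.
The sequence repeats with period 4.
So a_{25} = a_{0 + ((25-0) mod 4)} = a_1 = 4.

4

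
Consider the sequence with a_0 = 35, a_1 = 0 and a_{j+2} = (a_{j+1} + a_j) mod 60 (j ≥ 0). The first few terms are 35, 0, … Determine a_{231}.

Computing terms: a_0 = 35,  a_1 = 0,  a_2 = 35,  a_3 = 35,  a_4 = 10,  a_5 = 45,  a_6 = 55,  a_7 = 40,  a_8 = 35,  a_9 = 15,  a_{10} = 50,  a_{11} = 5,  a_{12} = 55,  a_{13} = 0,  a_{14} = 55,  a_{15} = 55,  a_{16} = 50,  a_{17} = 45,  a_{18} = 35,  a_{19} = 20,  a_{20} = 55,  a_{21} = 15,  a_{22} = 10,  a_{23} = 25,  a_{24} = 35,  a_{25} = 0.
The sequence repeats with period 24.
(231 - 0) mod 24 = 15, so a_{231} = a_{15} = 55.

55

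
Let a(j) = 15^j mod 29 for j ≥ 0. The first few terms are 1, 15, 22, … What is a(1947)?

a(0) = 1; a(1) = 15; a(2) = 22; a(3) = 11; a(4) = 20; a(5) = 10; a(6) = 5; a(7) = 17; a(8) = 23; a(9) = 26; a(10) = 13; a(11) = 21; a(12) = 25; a(13) = 27; a(14) = 28; a(15) = 14; a(16) = 7; a(17) = 18; a(18) = 9; a(19) = 19; a(20) = 24; a(21) = 12; a(22) = 6; a(23) = 3; a(24) = 16; a(25) = 8; a(26) = 4; a(27) = 2; a(28) = 1.
Since a(28) = a(0) = 1, the sequence is periodic with period 28.
(1947 - 0) mod 28 = 15, so a(1947) = a(15) = 14.

14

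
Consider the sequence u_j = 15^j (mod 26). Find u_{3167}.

We have u_0 = 1; u_1 = 15; u_2 = 17; u_3 = 21; u_4 = 3; u_5 = 19; u_6 = 25; u_7 = 11; u_8 = 9; u_9 = 5; u_{10} = 23; u_{11} = 7; u_{12} = 1.
The sequence repeats with period 12.
(3167 - 0) mod 12 = 11, so u_{3167} = u_{11} = 7.

7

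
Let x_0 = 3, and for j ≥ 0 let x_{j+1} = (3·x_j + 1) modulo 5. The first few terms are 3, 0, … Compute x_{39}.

4

Computing terms: x_0 = 3; x_1 = 0; x_2 = 1; x_3 = 4; x_4 = 3.
The sequence repeats with period 4.
So x_{39} = x_{0 + ((39-0) mod 4)} = x_3 = 4.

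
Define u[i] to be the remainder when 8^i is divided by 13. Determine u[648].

We have u[1] = 8; u[2] = 12; u[3] = 5; u[4] = 1; u[5] = 8.
The sequence repeats with period 4.
(648 - 1) mod 4 = 3, so u[648] = u[4] = 1.

1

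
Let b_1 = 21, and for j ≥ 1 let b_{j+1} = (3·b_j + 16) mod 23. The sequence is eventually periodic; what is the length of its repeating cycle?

11

b_1 = 21; b_2 = 10; b_3 = 0; b_4 = 16; b_5 = 18; b_6 = 1; b_7 = 19; b_8 = 4; b_9 = 5; b_{10} = 8; b_{11} = 17; b_{12} = 21.
Since b_{12} = b_1 = 21, the sequence is periodic with period 11.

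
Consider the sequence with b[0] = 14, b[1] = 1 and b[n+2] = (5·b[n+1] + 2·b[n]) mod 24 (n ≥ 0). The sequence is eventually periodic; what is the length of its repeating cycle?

6

Computing terms: b[0] = 14, b[1] = 1, b[2] = 9, b[3] = 23, b[4] = 13, b[5] = 15, b[6] = 5, b[7] = 7, b[8] = 21, b[9] = 23, b[10] = 13.
Since (b[9], b[10]) = (b[3], b[4]) = (23, 13) (two consecutive terms determine the rest), the sequence is eventually periodic: after a pre-period of length 3 it cycles with period 6.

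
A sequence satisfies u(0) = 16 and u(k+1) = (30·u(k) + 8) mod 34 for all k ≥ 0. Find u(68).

u(0) = 16,  u(1) = 12,  u(2) = 28,  u(3) = 32,  u(4) = 16.
Since u(4) = u(0) = 16, the sequence is periodic with period 4.
So u(68) = u(0 + ((68-0) mod 4)) = u(0) = 16.

16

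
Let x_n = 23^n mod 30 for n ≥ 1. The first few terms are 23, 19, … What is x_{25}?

23

x_1 = 23; x_2 = 19; x_3 = 17; x_4 = 1; x_5 = 23.
Since x_5 = x_1 = 23, the sequence is periodic with period 4.
So x_{25} = x_{1 + ((25-1) mod 4)} = x_1 = 23.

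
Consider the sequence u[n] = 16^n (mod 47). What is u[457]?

Computing terms: u[0] = 1,  u[1] = 16,  u[2] = 21,  u[3] = 7,  u[4] = 18,  u[5] = 6,  u[6] = 2,  u[7] = 32,  u[8] = 42,  u[9] = 14,  u[10] = 36,  u[11] = 12,  u[12] = 4,  u[13] = 17,  u[14] = 37,  u[15] = 28,  u[16] = 25,  u[17] = 24,  u[18] = 8,  u[19] = 34,  u[20] = 27,  u[21] = 9,  u[22] = 3,  u[23] = 1.
Since u[23] = u[0] = 1, the sequence is periodic with period 23.
(457 - 0) mod 23 = 20, so u[457] = u[20] = 27.

27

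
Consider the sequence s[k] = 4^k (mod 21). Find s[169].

We have s[0] = 1; s[1] = 4; s[2] = 16; s[3] = 1.
The sequence repeats with period 3.
(169 - 0) mod 3 = 1, so s[169] = s[1] = 4.

4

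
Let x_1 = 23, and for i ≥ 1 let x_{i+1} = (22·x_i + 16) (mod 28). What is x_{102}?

8

Computing terms: x_1 = 23,  x_2 = 18,  x_3 = 20,  x_4 = 8,  x_5 = 24,  x_6 = 12,  x_7 = 0,  x_8 = 16,  x_9 = 4,  x_{10} = 20.
Since x_{10} = x_3 = 20, the sequence is eventually periodic: after a pre-period of length 2 it cycles with period 7.
For i ≥ 3, x_i depends only on (i - 3) mod 7. (102 - 3) mod 7 = 1, so x_{102} = x_4 = 8.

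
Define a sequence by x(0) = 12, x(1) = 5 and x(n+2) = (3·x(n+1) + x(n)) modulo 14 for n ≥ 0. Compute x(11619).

2

Listing terms: x(0) = 12,  x(1) = 5,  x(2) = 13,  x(3) = 2,  x(4) = 5,  x(5) = 3,  x(6) = 0,  x(7) = 3,  x(8) = 9,  x(9) = 2,  x(10) = 1,  x(11) = 5,  x(12) = 2,  x(13) = 11,  x(14) = 7,  x(15) = 4,  x(16) = 5,  x(17) = 5,  x(18) = 6,  x(19) = 9,  x(20) = 5,  x(21) = 10,  x(22) = 7,  x(23) = 3,  x(24) = 2,  x(25) = 9,  x(26) = 1,  x(27) = 12,  x(28) = 9,  x(29) = 11,  x(30) = 0,  x(31) = 11,  x(32) = 5,  x(33) = 12,  x(34) = 13,  x(35) = 9,  x(36) = 12,  x(37) = 3,  x(38) = 7,  x(39) = 10,  x(40) = 9,  x(41) = 9,  x(42) = 8,  x(43) = 5,  x(44) = 9,  x(45) = 4,  x(46) = 7,  x(47) = 11,  x(48) = 12,  x(49) = 5.
Since (x(48), x(49)) = (x(0), x(1)) = (12, 5) (two consecutive terms determine the rest), the sequence is periodic with period 48.
So x(11619) = x(0 + ((11619-0) mod 48)) = x(3) = 2.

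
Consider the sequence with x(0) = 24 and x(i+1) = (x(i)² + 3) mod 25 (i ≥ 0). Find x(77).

4

Computing terms: x(0) = 24, x(1) = 4, x(2) = 19, x(3) = 14, x(4) = 24.
The sequence repeats with period 4.
So x(77) = x(0 + ((77-0) mod 4)) = x(1) = 4.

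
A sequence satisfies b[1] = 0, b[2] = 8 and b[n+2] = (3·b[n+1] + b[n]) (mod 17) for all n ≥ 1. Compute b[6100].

12

Listing terms: b[1] = 0,  b[2] = 8,  b[3] = 7,  b[4] = 12,  b[5] = 9,  b[6] = 5,  b[7] = 7,  b[8] = 9,  b[9] = 0,  b[10] = 9,  b[11] = 10,  b[12] = 5,  b[13] = 8,  b[14] = 12,  b[15] = 10,  b[16] = 8,  b[17] = 0,  b[18] = 8.
The sequence repeats with period 16.
(6100 - 1) mod 16 = 3, so b[6100] = b[4] = 12.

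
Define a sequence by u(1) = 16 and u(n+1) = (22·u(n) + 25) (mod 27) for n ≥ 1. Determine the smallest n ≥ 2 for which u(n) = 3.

Computing terms: u(1) = 16; u(2) = 26; u(3) = 3; u(4) = 10; u(5) = 2; u(6) = 15; u(7) = 4; u(8) = 5; u(9) = 0; u(10) = 25; u(11) = 8; u(12) = 12; u(13) = 19; u(14) = 11; u(15) = 24; u(16) = 13; u(17) = 14; u(18) = 9; u(19) = 7; u(20) = 17; u(21) = 21; u(22) = 1; u(23) = 20; u(24) = 6; u(25) = 22; u(26) = 23; u(27) = 18; u(28) = 16.
The sequence repeats with period 27.
The value 3 first appears (with n ≥ 2) at u(3).

3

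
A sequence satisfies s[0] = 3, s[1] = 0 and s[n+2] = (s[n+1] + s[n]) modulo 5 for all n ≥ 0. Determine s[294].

4

s[0] = 3; s[1] = 0; s[2] = 3; s[3] = 3; s[4] = 1; s[5] = 4; s[6] = 0; s[7] = 4; s[8] = 4; s[9] = 3; s[10] = 2; s[11] = 0; s[12] = 2; s[13] = 2; s[14] = 4; s[15] = 1; s[16] = 0; s[17] = 1; s[18] = 1; s[19] = 2; s[20] = 3; s[21] = 0.
The sequence repeats with period 20.
(294 - 0) mod 20 = 14, so s[294] = s[14] = 4.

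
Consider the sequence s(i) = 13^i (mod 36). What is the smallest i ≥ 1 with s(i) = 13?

Listing terms: s(0) = 1,  s(1) = 13,  s(2) = 25,  s(3) = 1.
The sequence repeats with period 3.
The value 13 first appears (with i ≥ 1) at s(1).

1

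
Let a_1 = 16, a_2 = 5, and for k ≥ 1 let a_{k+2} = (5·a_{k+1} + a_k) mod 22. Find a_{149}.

13

We have a_1 = 16; a_2 = 5; a_3 = 19; a_4 = 12; a_5 = 13; a_6 = 11; a_7 = 2; a_8 = 21; a_9 = 19; a_{10} = 6; a_{11} = 5; a_{12} = 9; a_{13} = 6; a_{14} = 17; a_{15} = 3; a_{16} = 10; a_{17} = 9; a_{18} = 11; a_{19} = 20; a_{20} = 1; a_{21} = 3; a_{22} = 16; a_{23} = 17; a_{24} = 13; a_{25} = 16; a_{26} = 5.
The sequence repeats with period 24.
So a_{149} = a_{1 + ((149-1) mod 24)} = a_5 = 13.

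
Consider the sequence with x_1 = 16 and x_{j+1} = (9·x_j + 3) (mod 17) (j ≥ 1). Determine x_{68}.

3

Computing terms: x_1 = 16, x_2 = 11, x_3 = 0, x_4 = 3, x_5 = 13, x_6 = 1, x_7 = 12, x_8 = 9, x_9 = 16.
Since x_9 = x_1 = 16, the sequence is periodic with period 8.
(68 - 1) mod 8 = 3, so x_{68} = x_4 = 3.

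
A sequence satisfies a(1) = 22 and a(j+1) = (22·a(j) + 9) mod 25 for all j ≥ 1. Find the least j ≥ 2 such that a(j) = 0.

7

Computing terms: a(1) = 22; a(2) = 18; a(3) = 5; a(4) = 19; a(5) = 2; a(6) = 3; a(7) = 0; a(8) = 9; a(9) = 7; a(10) = 13; a(11) = 20; a(12) = 24; a(13) = 12; a(14) = 23; a(15) = 15; a(16) = 14; a(17) = 17; a(18) = 8; a(19) = 10; a(20) = 4; a(21) = 22.
Since a(21) = a(1) = 22, the sequence is periodic with period 20.
The value 0 first appears (with j ≥ 2) at a(7).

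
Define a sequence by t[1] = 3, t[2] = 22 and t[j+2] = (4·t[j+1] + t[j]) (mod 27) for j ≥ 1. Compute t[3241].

3

t[1] = 3; t[2] = 22; t[3] = 10; t[4] = 8; t[5] = 15; t[6] = 14; t[7] = 17; t[8] = 1; t[9] = 21; t[10] = 4; t[11] = 10; t[12] = 17; t[13] = 24; t[14] = 5; t[15] = 17; t[16] = 19; t[17] = 12; t[18] = 13; t[19] = 10; t[20] = 26; t[21] = 6; t[22] = 23; t[23] = 17; t[24] = 10; t[25] = 3; t[26] = 22.
The sequence repeats with period 24.
(3241 - 1) mod 24 = 0, so t[3241] = t[1] = 3.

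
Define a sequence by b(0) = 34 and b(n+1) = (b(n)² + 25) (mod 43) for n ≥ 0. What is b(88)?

Computing terms: b(0) = 34; b(1) = 20; b(2) = 38; b(3) = 7; b(4) = 31; b(5) = 40; b(6) = 34.
Since b(6) = b(0) = 34, the sequence is periodic with period 6.
So b(88) = b(0 + ((88-0) mod 6)) = b(4) = 31.

31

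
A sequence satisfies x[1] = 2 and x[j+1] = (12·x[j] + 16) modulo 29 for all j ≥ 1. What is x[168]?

We have x[1] = 2, x[2] = 11, x[3] = 3, x[4] = 23, x[5] = 2.
Since x[5] = x[1] = 2, the sequence is periodic with period 4.
(168 - 1) mod 4 = 3, so x[168] = x[4] = 23.

23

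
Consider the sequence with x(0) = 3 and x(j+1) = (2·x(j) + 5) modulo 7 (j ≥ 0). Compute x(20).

Listing terms: x(0) = 3; x(1) = 4; x(2) = 6; x(3) = 3.
Since x(3) = x(0) = 3, the sequence is periodic with period 3.
So x(20) = x(0 + ((20-0) mod 3)) = x(2) = 6.

6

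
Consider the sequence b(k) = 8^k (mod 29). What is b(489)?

b(0) = 1,  b(1) = 8,  b(2) = 6,  b(3) = 19,  b(4) = 7,  b(5) = 27,  b(6) = 13,  b(7) = 17,  b(8) = 20,  b(9) = 15,  b(10) = 4,  b(11) = 3,  b(12) = 24,  b(13) = 18,  b(14) = 28,  b(15) = 21,  b(16) = 23,  b(17) = 10,  b(18) = 22,  b(19) = 2,  b(20) = 16,  b(21) = 12,  b(22) = 9,  b(23) = 14,  b(24) = 25,  b(25) = 26,  b(26) = 5,  b(27) = 11,  b(28) = 1.
The sequence repeats with period 28.
So b(489) = b(0 + ((489-0) mod 28)) = b(13) = 18.

18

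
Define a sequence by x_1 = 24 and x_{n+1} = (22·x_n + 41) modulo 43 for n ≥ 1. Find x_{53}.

We have x_1 = 24,  x_2 = 10,  x_3 = 3,  x_4 = 21,  x_5 = 30,  x_6 = 13,  x_7 = 26,  x_8 = 11,  x_9 = 25,  x_{10} = 32,  x_{11} = 14,  x_{12} = 5,  x_{13} = 22,  x_{14} = 9,  x_{15} = 24.
Since x_{15} = x_1 = 24, the sequence is periodic with period 14.
So x_{53} = x_{1 + ((53-1) mod 14)} = x_{11} = 14.

14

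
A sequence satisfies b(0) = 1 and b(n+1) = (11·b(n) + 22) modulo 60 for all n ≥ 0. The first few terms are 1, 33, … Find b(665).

21

We have b(0) = 1, b(1) = 33, b(2) = 25, b(3) = 57, b(4) = 49, b(5) = 21, b(6) = 13, b(7) = 45, b(8) = 37, b(9) = 9, b(10) = 1.
The sequence repeats with period 10.
(665 - 0) mod 10 = 5, so b(665) = b(5) = 21.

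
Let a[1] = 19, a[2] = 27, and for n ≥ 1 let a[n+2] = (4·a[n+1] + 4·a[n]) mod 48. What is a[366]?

0

a[1] = 19,  a[2] = 27,  a[3] = 40,  a[4] = 28,  a[5] = 32,  a[6] = 0,  a[7] = 32,  a[8] = 32,  a[9] = 16,  a[10] = 0,  a[11] = 16,  a[12] = 16,  a[13] = 32,  a[14] = 0.
Since (a[13], a[14]) = (a[5], a[6]) = (32, 0) (two consecutive terms determine the rest), the sequence is eventually periodic: after a pre-period of length 4 it cycles with period 8.
For n ≥ 5, a[n] depends only on (n - 5) mod 8. (366 - 5) mod 8 = 1, so a[366] = a[6] = 0.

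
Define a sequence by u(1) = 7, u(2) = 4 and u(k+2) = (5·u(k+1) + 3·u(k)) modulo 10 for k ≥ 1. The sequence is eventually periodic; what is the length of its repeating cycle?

24

We have u(1) = 7, u(2) = 4, u(3) = 1, u(4) = 7, u(5) = 8, u(6) = 1, u(7) = 9, u(8) = 8, u(9) = 7, u(10) = 9, u(11) = 6, u(12) = 7, u(13) = 3, u(14) = 6, u(15) = 9, u(16) = 3, u(17) = 2, u(18) = 9, u(19) = 1, u(20) = 2, u(21) = 3, u(22) = 1, u(23) = 4, u(24) = 3, u(25) = 7, u(26) = 4.
Since (u(25), u(26)) = (u(1), u(2)) = (7, 4) (two consecutive terms determine the rest), the sequence is periodic with period 24.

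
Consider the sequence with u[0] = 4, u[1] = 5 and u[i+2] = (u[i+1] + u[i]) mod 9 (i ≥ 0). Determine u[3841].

We have u[0] = 4; u[1] = 5; u[2] = 0; u[3] = 5; u[4] = 5; u[5] = 1; u[6] = 6; u[7] = 7; u[8] = 4; u[9] = 2; u[10] = 6; u[11] = 8; u[12] = 5; u[13] = 4; u[14] = 0; u[15] = 4; u[16] = 4; u[17] = 8; u[18] = 3; u[19] = 2; u[20] = 5; u[21] = 7; u[22] = 3; u[23] = 1; u[24] = 4; u[25] = 5.
The sequence repeats with period 24.
(3841 - 0) mod 24 = 1, so u[3841] = u[1] = 5.

5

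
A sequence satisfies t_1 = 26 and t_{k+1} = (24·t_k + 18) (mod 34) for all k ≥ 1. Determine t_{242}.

t_1 = 26; t_2 = 30; t_3 = 24; t_4 = 16; t_5 = 28; t_6 = 10; t_7 = 20; t_8 = 22; t_9 = 2; t_{10} = 32; t_{11} = 4; t_{12} = 12; t_{13} = 0; t_{14} = 18; t_{15} = 8; t_{16} = 6; t_{17} = 26.
The sequence repeats with period 16.
(242 - 1) mod 16 = 1, so t_{242} = t_2 = 30.

30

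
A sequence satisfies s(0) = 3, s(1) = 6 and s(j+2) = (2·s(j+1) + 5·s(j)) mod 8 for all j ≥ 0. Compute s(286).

We have s(0) = 3, s(1) = 6, s(2) = 3, s(3) = 4, s(4) = 7, s(5) = 2, s(6) = 7, s(7) = 0, s(8) = 3, s(9) = 6.
Since (s(8), s(9)) = (s(0), s(1)) = (3, 6) (two consecutive terms determine the rest), the sequence is periodic with period 8.
So s(286) = s(0 + ((286-0) mod 8)) = s(6) = 7.

7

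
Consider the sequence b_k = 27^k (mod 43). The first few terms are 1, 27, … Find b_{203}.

Listing terms: b_0 = 1,  b_1 = 27,  b_2 = 41,  b_3 = 32,  b_4 = 4,  b_5 = 22,  b_6 = 35,  b_7 = 42,  b_8 = 16,  b_9 = 2,  b_{10} = 11,  b_{11} = 39,  b_{12} = 21,  b_{13} = 8,  b_{14} = 1.
The sequence repeats with period 14.
So b_{203} = b_{0 + ((203-0) mod 14)} = b_7 = 42.

42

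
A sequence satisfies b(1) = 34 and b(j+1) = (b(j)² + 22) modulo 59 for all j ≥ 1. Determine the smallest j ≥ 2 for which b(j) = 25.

We have b(1) = 34,  b(2) = 57,  b(3) = 26,  b(4) = 49,  b(5) = 4,  b(6) = 38,  b(7) = 50,  b(8) = 44,  b(9) = 11,  b(10) = 25,  b(11) = 57.
Since b(11) = b(2) = 57, the sequence is eventually periodic: after a pre-period of length 1 it cycles with period 9.
The value 25 first appears (with j ≥ 2) at b(10).

10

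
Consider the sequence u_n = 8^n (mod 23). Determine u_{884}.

2

We have u_1 = 8; u_2 = 18; u_3 = 6; u_4 = 2; u_5 = 16; u_6 = 13; u_7 = 12; u_8 = 4; u_9 = 9; u_{10} = 3; u_{11} = 1; u_{12} = 8.
Since u_{12} = u_1 = 8, the sequence is periodic with period 11.
So u_{884} = u_{1 + ((884-1) mod 11)} = u_4 = 2.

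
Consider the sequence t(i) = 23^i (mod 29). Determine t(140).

1

Computing terms: t(0) = 1; t(1) = 23; t(2) = 7; t(3) = 16; t(4) = 20; t(5) = 25; t(6) = 24; t(7) = 1.
Since t(7) = t(0) = 1, the sequence is periodic with period 7.
So t(140) = t(0 + ((140-0) mod 7)) = t(0) = 1.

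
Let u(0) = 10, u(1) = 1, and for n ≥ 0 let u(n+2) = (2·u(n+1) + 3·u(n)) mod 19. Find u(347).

Computing terms: u(0) = 10,  u(1) = 1,  u(2) = 13,  u(3) = 10,  u(4) = 2,  u(5) = 15,  u(6) = 17,  u(7) = 3,  u(8) = 0,  u(9) = 9,  u(10) = 18,  u(11) = 6,  u(12) = 9,  u(13) = 17,  u(14) = 4,  u(15) = 2,  u(16) = 16,  u(17) = 0,  u(18) = 10,  u(19) = 1.
The sequence repeats with period 18.
So u(347) = u(0 + ((347-0) mod 18)) = u(5) = 15.

15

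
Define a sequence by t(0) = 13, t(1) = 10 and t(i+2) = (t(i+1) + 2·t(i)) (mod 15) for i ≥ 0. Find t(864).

t(0) = 13, t(1) = 10, t(2) = 6, t(3) = 11, t(4) = 8, t(5) = 0, t(6) = 1, t(7) = 1, t(8) = 3, t(9) = 5, t(10) = 11, t(11) = 6, t(12) = 13, t(13) = 10.
The sequence repeats with period 12.
So t(864) = t(0 + ((864-0) mod 12)) = t(0) = 13.

13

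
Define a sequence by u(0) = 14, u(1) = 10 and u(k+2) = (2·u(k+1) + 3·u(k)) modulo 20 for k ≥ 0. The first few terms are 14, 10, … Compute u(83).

14

We have u(0) = 14,  u(1) = 10,  u(2) = 2,  u(3) = 14,  u(4) = 14,  u(5) = 10.
The sequence repeats with period 4.
So u(83) = u(0 + ((83-0) mod 4)) = u(3) = 14.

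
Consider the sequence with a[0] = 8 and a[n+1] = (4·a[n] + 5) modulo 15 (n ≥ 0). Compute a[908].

Listing terms: a[0] = 8, a[1] = 7, a[2] = 3, a[3] = 2, a[4] = 13, a[5] = 12, a[6] = 8.
The sequence repeats with period 6.
(908 - 0) mod 6 = 2, so a[908] = a[2] = 3.

3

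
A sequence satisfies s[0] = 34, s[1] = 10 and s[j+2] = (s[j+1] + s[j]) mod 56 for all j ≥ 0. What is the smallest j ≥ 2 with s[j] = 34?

16

Listing terms: s[0] = 34, s[1] = 10, s[2] = 44, s[3] = 54, s[4] = 42, s[5] = 40, s[6] = 26, s[7] = 10, s[8] = 36, s[9] = 46, s[10] = 26, s[11] = 16, s[12] = 42, s[13] = 2, s[14] = 44, s[15] = 46, s[16] = 34, s[17] = 24, s[18] = 2, s[19] = 26, s[20] = 28, s[21] = 54, s[22] = 26, s[23] = 24, s[24] = 50, s[25] = 18, s[26] = 12, s[27] = 30, s[28] = 42, s[29] = 16, s[30] = 2, s[31] = 18, s[32] = 20, s[33] = 38, s[34] = 2, s[35] = 40, s[36] = 42, s[37] = 26, s[38] = 12, s[39] = 38, s[40] = 50, s[41] = 32, s[42] = 26, s[43] = 2, s[44] = 28, s[45] = 30, s[46] = 2, s[47] = 32, s[48] = 34, s[49] = 10.
Since (s[48], s[49]) = (s[0], s[1]) = (34, 10) (two consecutive terms determine the rest), the sequence is periodic with period 48.
The value 34 first appears (with j ≥ 2) at s[16].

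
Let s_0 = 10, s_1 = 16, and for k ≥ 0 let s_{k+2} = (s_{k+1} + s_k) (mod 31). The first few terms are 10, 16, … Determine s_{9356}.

Listing terms: s_0 = 10; s_1 = 16; s_2 = 26; s_3 = 11; s_4 = 6; s_5 = 17; s_6 = 23; s_7 = 9; s_8 = 1; s_9 = 10; s_{10} = 11; s_{11} = 21; s_{12} = 1; s_{13} = 22; s_{14} = 23; s_{15} = 14; s_{16} = 6; s_{17} = 20; s_{18} = 26; s_{19} = 15; s_{20} = 10; s_{21} = 25; s_{22} = 4; s_{23} = 29; s_{24} = 2; s_{25} = 0; s_{26} = 2; s_{27} = 2; s_{28} = 4; s_{29} = 6; s_{30} = 10; s_{31} = 16.
The sequence repeats with period 30.
(9356 - 0) mod 30 = 26, so s_{9356} = s_{26} = 2.

2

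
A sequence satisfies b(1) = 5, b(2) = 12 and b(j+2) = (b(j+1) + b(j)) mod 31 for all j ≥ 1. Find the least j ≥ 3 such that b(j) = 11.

23

We have b(1) = 5, b(2) = 12, b(3) = 17, b(4) = 29, b(5) = 15, b(6) = 13, b(7) = 28, b(8) = 10, b(9) = 7, b(10) = 17, b(11) = 24, b(12) = 10, b(13) = 3, b(14) = 13, b(15) = 16, b(16) = 29, b(17) = 14, b(18) = 12, b(19) = 26, b(20) = 7, b(21) = 2, b(22) = 9, b(23) = 11, b(24) = 20, b(25) = 0, b(26) = 20, b(27) = 20, b(28) = 9, b(29) = 29, b(30) = 7, b(31) = 5, b(32) = 12.
Since (b(31), b(32)) = (b(1), b(2)) = (5, 12) (two consecutive terms determine the rest), the sequence is periodic with period 30.
The value 11 first appears (with j ≥ 3) at b(23).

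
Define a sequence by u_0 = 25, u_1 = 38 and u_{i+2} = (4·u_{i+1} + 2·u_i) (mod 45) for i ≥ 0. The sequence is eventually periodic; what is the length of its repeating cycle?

12

Listing terms: u_0 = 25,  u_1 = 38,  u_2 = 22,  u_3 = 29,  u_4 = 25,  u_5 = 23,  u_6 = 7,  u_7 = 29,  u_8 = 40,  u_9 = 38,  u_{10} = 7,  u_{11} = 14,  u_{12} = 25,  u_{13} = 38.
Since (u_{12}, u_{13}) = (u_0, u_1) = (25, 38) (two consecutive terms determine the rest), the sequence is periodic with period 12.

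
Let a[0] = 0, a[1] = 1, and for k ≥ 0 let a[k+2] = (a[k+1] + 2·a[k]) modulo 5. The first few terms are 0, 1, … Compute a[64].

We have a[0] = 0, a[1] = 1, a[2] = 1, a[3] = 3, a[4] = 0, a[5] = 1.
Since (a[4], a[5]) = (a[0], a[1]) = (0, 1) (two consecutive terms determine the rest), the sequence is periodic with period 4.
So a[64] = a[0 + ((64-0) mod 4)] = a[0] = 0.

0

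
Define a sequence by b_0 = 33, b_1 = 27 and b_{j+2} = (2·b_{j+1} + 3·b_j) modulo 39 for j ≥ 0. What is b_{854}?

36

Listing terms: b_0 = 33, b_1 = 27, b_2 = 36, b_3 = 36, b_4 = 24, b_5 = 0, b_6 = 33, b_7 = 27.
Since (b_6, b_7) = (b_0, b_1) = (33, 27) (two consecutive terms determine the rest), the sequence is periodic with period 6.
So b_{854} = b_{0 + ((854-0) mod 6)} = b_2 = 36.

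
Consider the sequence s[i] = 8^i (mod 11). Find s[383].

6

Listing terms: s[0] = 1, s[1] = 8, s[2] = 9, s[3] = 6, s[4] = 4, s[5] = 10, s[6] = 3, s[7] = 2, s[8] = 5, s[9] = 7, s[10] = 1.
The sequence repeats with period 10.
(383 - 0) mod 10 = 3, so s[383] = s[3] = 6.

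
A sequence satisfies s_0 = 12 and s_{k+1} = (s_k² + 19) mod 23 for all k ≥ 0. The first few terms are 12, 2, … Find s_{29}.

s_0 = 12, s_1 = 2, s_2 = 0, s_3 = 19, s_4 = 12.
Since s_4 = s_0 = 12, the sequence is periodic with period 4.
So s_{29} = s_{0 + ((29-0) mod 4)} = s_1 = 2.

2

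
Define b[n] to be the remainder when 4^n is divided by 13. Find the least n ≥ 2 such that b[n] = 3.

2

Listing terms: b[1] = 4; b[2] = 3; b[3] = 12; b[4] = 9; b[5] = 10; b[6] = 1; b[7] = 4.
The sequence repeats with period 6.
The value 3 first appears (with n ≥ 2) at b[2].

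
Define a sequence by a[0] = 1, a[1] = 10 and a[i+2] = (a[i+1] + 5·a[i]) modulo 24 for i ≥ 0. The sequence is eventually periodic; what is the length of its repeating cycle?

a[0] = 1; a[1] = 10; a[2] = 15; a[3] = 17; a[4] = 20; a[5] = 9; a[6] = 13; a[7] = 10; a[8] = 3; a[9] = 5; a[10] = 20; a[11] = 21; a[12] = 1; a[13] = 10.
Since (a[12], a[13]) = (a[0], a[1]) = (1, 10) (two consecutive terms determine the rest), the sequence is periodic with period 12.

12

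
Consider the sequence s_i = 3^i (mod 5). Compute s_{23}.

2

Listing terms: s_0 = 1,  s_1 = 3,  s_2 = 4,  s_3 = 2,  s_4 = 1.
The sequence repeats with period 4.
(23 - 0) mod 4 = 3, so s_{23} = s_3 = 2.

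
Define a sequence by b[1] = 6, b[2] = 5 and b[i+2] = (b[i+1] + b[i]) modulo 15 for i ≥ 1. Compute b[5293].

9

Listing terms: b[1] = 6; b[2] = 5; b[3] = 11; b[4] = 1; b[5] = 12; b[6] = 13; b[7] = 10; b[8] = 8; b[9] = 3; b[10] = 11; b[11] = 14; b[12] = 10; b[13] = 9; b[14] = 4; b[15] = 13; b[16] = 2; b[17] = 0; b[18] = 2; b[19] = 2; b[20] = 4; b[21] = 6; b[22] = 10; b[23] = 1; b[24] = 11; b[25] = 12; b[26] = 8; b[27] = 5; b[28] = 13; b[29] = 3; b[30] = 1; b[31] = 4; b[32] = 5; b[33] = 9; b[34] = 14; b[35] = 8; b[36] = 7; b[37] = 0; b[38] = 7; b[39] = 7; b[40] = 14; b[41] = 6; b[42] = 5.
The sequence repeats with period 40.
So b[5293] = b[1 + ((5293-1) mod 40)] = b[13] = 9.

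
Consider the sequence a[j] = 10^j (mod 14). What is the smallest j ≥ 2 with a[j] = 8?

Computing terms: a[1] = 10, a[2] = 2, a[3] = 6, a[4] = 4, a[5] = 12, a[6] = 8, a[7] = 10.
The sequence repeats with period 6.
The value 8 first appears (with j ≥ 2) at a[6].

6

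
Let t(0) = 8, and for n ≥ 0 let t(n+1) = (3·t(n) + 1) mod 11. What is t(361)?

3

Computing terms: t(0) = 8; t(1) = 3; t(2) = 10; t(3) = 9; t(4) = 6; t(5) = 8.
The sequence repeats with period 5.
(361 - 0) mod 5 = 1, so t(361) = t(1) = 3.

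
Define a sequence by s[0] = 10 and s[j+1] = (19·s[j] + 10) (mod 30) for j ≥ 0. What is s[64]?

20

We have s[0] = 10, s[1] = 20, s[2] = 0, s[3] = 10.
The sequence repeats with period 3.
(64 - 0) mod 3 = 1, so s[64] = s[1] = 20.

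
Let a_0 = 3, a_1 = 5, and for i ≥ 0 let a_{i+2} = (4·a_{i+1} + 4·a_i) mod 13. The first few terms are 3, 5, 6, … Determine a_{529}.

Computing terms: a_0 = 3,  a_1 = 5,  a_2 = 6,  a_3 = 5,  a_4 = 5,  a_5 = 1,  a_6 = 11,  a_7 = 9,  a_8 = 2,  a_9 = 5,  a_{10} = 2,  a_{11} = 2,  a_{12} = 3,  a_{13} = 7,  a_{14} = 1,  a_{15} = 6,  a_{16} = 2,  a_{17} = 6,  a_{18} = 6,  a_{19} = 9,  a_{20} = 8,  a_{21} = 3,  a_{22} = 5.
Since (a_{21}, a_{22}) = (a_0, a_1) = (3, 5) (two consecutive terms determine the rest), the sequence is periodic with period 21.
(529 - 0) mod 21 = 4, so a_{529} = a_4 = 5.

5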